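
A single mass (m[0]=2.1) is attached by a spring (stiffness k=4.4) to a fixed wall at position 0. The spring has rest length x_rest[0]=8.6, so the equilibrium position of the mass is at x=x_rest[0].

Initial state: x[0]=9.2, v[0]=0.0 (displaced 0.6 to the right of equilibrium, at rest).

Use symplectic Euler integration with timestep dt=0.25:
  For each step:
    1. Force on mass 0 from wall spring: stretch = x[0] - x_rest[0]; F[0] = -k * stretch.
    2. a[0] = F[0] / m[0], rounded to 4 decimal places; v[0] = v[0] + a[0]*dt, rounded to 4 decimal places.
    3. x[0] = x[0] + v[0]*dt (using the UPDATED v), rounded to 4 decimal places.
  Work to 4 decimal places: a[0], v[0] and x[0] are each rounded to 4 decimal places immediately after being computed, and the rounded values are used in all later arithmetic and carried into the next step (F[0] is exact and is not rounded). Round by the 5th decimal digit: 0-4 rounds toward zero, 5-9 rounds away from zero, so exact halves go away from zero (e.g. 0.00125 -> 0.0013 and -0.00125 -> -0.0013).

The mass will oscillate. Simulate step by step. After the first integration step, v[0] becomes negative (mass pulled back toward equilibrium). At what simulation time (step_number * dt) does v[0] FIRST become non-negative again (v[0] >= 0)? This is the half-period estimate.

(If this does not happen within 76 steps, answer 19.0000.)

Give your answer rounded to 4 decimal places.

Step 0: x=[9.2000] v=[0.0000]
Step 1: x=[9.1214] v=[-0.3143]
Step 2: x=[8.9746] v=[-0.5874]
Step 3: x=[8.7787] v=[-0.7836]
Step 4: x=[8.5594] v=[-0.8772]
Step 5: x=[8.3454] v=[-0.8559]
Step 6: x=[8.1648] v=[-0.7226]
Step 7: x=[8.0411] v=[-0.4947]
Step 8: x=[7.9906] v=[-0.2020]
Step 9: x=[8.0199] v=[0.1172]
First v>=0 after going negative at step 9, time=2.2500

Answer: 2.2500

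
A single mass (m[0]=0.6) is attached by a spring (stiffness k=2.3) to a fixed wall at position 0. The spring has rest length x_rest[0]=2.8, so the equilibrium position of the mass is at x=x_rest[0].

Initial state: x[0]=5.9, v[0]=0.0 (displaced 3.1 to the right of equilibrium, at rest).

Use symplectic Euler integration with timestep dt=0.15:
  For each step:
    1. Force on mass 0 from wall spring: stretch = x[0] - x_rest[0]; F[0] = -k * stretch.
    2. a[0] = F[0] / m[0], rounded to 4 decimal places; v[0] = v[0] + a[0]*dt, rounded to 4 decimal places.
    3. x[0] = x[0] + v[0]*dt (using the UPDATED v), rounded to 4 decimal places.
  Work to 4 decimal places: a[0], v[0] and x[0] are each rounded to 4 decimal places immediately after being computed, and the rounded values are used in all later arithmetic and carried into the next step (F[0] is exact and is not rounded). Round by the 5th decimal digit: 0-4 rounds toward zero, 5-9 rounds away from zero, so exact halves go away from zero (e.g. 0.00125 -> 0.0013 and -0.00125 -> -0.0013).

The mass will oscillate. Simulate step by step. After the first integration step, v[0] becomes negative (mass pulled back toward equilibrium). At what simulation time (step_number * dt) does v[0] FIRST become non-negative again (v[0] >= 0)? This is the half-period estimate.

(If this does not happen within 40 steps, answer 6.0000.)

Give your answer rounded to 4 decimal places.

Answer: 1.6500

Derivation:
Step 0: x=[5.9000] v=[0.0000]
Step 1: x=[5.6326] v=[-1.7825]
Step 2: x=[5.1209] v=[-3.4112]
Step 3: x=[4.4090] v=[-4.7457]
Step 4: x=[3.5584] v=[-5.6709]
Step 5: x=[2.6424] v=[-6.1070]
Step 6: x=[1.7399] v=[-6.0164]
Step 7: x=[0.9289] v=[-5.4068]
Step 8: x=[0.2793] v=[-4.3309]
Step 9: x=[-0.1529] v=[-2.8815]
Step 10: x=[-0.3304] v=[-1.1836]
Step 11: x=[-0.2379] v=[0.6164]
First v>=0 after going negative at step 11, time=1.6500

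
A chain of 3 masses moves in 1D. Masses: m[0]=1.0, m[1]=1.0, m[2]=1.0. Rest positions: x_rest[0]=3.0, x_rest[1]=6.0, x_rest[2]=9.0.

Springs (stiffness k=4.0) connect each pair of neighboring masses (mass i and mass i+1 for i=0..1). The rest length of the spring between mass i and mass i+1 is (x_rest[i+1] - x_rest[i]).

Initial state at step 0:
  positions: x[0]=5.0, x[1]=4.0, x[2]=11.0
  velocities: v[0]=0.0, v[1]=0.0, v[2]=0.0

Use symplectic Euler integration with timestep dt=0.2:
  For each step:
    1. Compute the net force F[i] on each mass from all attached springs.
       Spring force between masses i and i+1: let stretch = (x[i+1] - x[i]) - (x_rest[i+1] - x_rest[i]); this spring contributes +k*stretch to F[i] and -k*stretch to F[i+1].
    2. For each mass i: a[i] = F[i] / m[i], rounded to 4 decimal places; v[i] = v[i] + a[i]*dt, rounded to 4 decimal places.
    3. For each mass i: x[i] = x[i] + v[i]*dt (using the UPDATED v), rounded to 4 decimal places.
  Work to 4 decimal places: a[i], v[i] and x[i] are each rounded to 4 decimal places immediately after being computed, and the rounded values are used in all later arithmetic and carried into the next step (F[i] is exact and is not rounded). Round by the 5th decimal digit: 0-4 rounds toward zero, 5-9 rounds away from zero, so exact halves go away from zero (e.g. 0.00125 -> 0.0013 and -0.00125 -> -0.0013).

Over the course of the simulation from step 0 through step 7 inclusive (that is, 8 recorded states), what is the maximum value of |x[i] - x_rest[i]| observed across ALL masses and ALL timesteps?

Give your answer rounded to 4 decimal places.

Answer: 3.5068

Derivation:
Step 0: x=[5.0000 4.0000 11.0000] v=[0.0000 0.0000 0.0000]
Step 1: x=[4.3600 5.2800 10.3600] v=[-3.2000 6.4000 -3.2000]
Step 2: x=[3.3872 7.2256 9.3872] v=[-4.8640 9.7280 -4.8640]
Step 3: x=[2.5485 8.9029 8.5485] v=[-4.1933 8.3866 -4.1933]
Step 4: x=[2.2465 9.5068 8.2465] v=[-1.5098 3.0196 -1.5098]
Step 5: x=[2.6262 8.7474 8.6262] v=[1.8984 -3.7969 1.8984]
Step 6: x=[3.5053 6.9892 9.5053] v=[4.3954 -8.7908 4.3954]
Step 7: x=[4.4618 5.0762 10.4618] v=[4.7825 -9.5650 4.7825]
Max displacement = 3.5068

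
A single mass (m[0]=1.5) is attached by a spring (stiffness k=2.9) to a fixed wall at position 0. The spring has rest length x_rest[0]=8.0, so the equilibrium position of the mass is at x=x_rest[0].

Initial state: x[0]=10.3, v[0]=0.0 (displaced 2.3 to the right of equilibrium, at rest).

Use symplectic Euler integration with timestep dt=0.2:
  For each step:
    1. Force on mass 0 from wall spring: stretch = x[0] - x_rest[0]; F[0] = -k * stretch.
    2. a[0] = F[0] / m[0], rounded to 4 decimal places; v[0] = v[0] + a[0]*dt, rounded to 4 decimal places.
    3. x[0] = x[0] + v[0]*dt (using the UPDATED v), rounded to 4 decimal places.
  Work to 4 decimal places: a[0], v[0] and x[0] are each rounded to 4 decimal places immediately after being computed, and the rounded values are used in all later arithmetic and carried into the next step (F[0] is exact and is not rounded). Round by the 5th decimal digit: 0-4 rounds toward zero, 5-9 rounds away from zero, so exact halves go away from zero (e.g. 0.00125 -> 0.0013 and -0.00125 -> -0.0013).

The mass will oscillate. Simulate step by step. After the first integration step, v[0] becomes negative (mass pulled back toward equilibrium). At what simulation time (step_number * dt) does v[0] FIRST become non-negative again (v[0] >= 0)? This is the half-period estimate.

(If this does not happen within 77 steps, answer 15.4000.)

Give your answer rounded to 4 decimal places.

Step 0: x=[10.3000] v=[0.0000]
Step 1: x=[10.1221] v=[-0.8893]
Step 2: x=[9.7801] v=[-1.7098]
Step 3: x=[9.3005] v=[-2.3981]
Step 4: x=[8.7203] v=[-2.9010]
Step 5: x=[8.0844] v=[-3.1795]
Step 6: x=[7.4420] v=[-3.2121]
Step 7: x=[6.8427] v=[-2.9963]
Step 8: x=[6.3329] v=[-2.5488]
Step 9: x=[5.9521] v=[-1.9042]
Step 10: x=[5.7296] v=[-1.1123]
Step 11: x=[5.6827] v=[-0.2344]
Step 12: x=[5.8150] v=[0.6616]
First v>=0 after going negative at step 12, time=2.4000

Answer: 2.4000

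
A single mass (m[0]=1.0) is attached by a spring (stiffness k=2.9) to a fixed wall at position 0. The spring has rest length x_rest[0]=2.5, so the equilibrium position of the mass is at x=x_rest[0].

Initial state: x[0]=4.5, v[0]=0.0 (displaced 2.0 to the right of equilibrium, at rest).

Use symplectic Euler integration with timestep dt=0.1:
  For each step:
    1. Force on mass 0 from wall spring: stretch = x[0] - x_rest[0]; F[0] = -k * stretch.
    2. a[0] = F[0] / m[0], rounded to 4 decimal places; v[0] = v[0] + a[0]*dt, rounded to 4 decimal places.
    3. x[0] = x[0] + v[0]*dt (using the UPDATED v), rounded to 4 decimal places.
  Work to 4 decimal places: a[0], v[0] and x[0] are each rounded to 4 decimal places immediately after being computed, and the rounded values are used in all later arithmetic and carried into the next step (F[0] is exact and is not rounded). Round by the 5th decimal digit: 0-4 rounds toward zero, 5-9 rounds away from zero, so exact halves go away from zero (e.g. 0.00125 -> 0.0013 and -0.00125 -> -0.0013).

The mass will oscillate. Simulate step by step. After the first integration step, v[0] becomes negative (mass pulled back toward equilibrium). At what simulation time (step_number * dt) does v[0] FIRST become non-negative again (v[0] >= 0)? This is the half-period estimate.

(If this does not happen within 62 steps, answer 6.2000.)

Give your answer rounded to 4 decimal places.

Answer: 1.9000

Derivation:
Step 0: x=[4.5000] v=[0.0000]
Step 1: x=[4.4420] v=[-0.5800]
Step 2: x=[4.3277] v=[-1.1432]
Step 3: x=[4.1604] v=[-1.6732]
Step 4: x=[3.9449] v=[-2.1547]
Step 5: x=[3.6875] v=[-2.5737]
Step 6: x=[3.3957] v=[-2.9181]
Step 7: x=[3.0779] v=[-3.1779]
Step 8: x=[2.7434] v=[-3.3455]
Step 9: x=[2.4018] v=[-3.4161]
Step 10: x=[2.0630] v=[-3.3876]
Step 11: x=[1.7369] v=[-3.2609]
Step 12: x=[1.4329] v=[-3.0396]
Step 13: x=[1.1599] v=[-2.7301]
Step 14: x=[0.9258] v=[-2.3415]
Step 15: x=[0.7373] v=[-1.8850]
Step 16: x=[0.5999] v=[-1.3738]
Step 17: x=[0.5176] v=[-0.8228]
Step 18: x=[0.4928] v=[-0.2479]
Step 19: x=[0.5262] v=[0.3342]
First v>=0 after going negative at step 19, time=1.9000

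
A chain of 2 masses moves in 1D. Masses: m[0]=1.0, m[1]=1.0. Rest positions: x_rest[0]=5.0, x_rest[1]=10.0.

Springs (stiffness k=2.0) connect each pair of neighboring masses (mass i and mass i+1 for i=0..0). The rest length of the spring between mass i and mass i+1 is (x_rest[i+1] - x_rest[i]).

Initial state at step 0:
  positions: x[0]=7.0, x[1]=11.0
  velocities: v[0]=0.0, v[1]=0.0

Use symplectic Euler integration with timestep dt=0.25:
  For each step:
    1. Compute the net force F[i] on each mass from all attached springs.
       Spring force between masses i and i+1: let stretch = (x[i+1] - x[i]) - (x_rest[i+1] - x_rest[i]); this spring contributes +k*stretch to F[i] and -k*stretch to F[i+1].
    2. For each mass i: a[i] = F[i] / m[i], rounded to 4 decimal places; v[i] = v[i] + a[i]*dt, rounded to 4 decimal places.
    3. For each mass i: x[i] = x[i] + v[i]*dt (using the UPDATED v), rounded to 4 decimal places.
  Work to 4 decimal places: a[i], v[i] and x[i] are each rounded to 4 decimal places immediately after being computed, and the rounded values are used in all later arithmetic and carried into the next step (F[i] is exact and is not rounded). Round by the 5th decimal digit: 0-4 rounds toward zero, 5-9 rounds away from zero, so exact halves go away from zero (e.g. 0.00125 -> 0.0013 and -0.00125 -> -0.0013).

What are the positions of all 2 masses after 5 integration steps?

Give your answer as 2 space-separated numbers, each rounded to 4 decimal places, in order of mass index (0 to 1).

Answer: 6.0172 11.9831

Derivation:
Step 0: x=[7.0000 11.0000] v=[0.0000 0.0000]
Step 1: x=[6.8750 11.1250] v=[-0.5000 0.5000]
Step 2: x=[6.6563 11.3438] v=[-0.8750 0.8750]
Step 3: x=[6.3985 11.6016] v=[-1.0313 1.0313]
Step 4: x=[6.1661 11.8341] v=[-0.9298 0.9298]
Step 5: x=[6.0172 11.9831] v=[-0.5958 0.5958]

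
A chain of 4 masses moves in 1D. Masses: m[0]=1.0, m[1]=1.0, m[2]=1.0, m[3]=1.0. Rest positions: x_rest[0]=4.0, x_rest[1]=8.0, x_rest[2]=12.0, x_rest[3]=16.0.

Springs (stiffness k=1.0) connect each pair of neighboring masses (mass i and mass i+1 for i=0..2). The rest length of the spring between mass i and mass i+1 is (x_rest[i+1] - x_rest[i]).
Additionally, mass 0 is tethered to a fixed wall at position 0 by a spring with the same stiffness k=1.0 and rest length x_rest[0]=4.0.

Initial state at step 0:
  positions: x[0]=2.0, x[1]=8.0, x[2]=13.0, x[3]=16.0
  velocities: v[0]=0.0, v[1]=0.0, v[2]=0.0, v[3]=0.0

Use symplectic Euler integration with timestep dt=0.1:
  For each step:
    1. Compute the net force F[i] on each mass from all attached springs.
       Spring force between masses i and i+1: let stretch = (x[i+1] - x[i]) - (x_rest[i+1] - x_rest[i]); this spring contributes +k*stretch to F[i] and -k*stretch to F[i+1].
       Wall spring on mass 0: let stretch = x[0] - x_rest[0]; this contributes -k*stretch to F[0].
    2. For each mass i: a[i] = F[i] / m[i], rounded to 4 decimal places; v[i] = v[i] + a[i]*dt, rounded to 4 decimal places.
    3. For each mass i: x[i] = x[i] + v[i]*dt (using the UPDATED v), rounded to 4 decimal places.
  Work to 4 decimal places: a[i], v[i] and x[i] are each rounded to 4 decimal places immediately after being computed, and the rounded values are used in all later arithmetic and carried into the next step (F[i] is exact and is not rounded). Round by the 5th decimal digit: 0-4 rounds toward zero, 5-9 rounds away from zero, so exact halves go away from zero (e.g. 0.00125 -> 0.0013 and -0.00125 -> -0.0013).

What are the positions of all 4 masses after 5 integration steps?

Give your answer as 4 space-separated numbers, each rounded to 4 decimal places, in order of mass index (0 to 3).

Answer: 2.5691 7.8636 12.7138 16.1398

Derivation:
Step 0: x=[2.0000 8.0000 13.0000 16.0000] v=[0.0000 0.0000 0.0000 0.0000]
Step 1: x=[2.0400 7.9900 12.9800 16.0100] v=[0.4000 -0.1000 -0.2000 0.1000]
Step 2: x=[2.1191 7.9704 12.9404 16.0297] v=[0.7910 -0.1960 -0.3960 0.1970]
Step 3: x=[2.2355 7.9420 12.8820 16.0585] v=[1.1642 -0.2841 -0.5841 0.2881]
Step 4: x=[2.3866 7.9059 12.8060 16.0956] v=[1.5113 -0.3608 -0.7605 0.3705]
Step 5: x=[2.5691 7.8636 12.7138 16.1398] v=[1.8246 -0.4227 -0.9216 0.4415]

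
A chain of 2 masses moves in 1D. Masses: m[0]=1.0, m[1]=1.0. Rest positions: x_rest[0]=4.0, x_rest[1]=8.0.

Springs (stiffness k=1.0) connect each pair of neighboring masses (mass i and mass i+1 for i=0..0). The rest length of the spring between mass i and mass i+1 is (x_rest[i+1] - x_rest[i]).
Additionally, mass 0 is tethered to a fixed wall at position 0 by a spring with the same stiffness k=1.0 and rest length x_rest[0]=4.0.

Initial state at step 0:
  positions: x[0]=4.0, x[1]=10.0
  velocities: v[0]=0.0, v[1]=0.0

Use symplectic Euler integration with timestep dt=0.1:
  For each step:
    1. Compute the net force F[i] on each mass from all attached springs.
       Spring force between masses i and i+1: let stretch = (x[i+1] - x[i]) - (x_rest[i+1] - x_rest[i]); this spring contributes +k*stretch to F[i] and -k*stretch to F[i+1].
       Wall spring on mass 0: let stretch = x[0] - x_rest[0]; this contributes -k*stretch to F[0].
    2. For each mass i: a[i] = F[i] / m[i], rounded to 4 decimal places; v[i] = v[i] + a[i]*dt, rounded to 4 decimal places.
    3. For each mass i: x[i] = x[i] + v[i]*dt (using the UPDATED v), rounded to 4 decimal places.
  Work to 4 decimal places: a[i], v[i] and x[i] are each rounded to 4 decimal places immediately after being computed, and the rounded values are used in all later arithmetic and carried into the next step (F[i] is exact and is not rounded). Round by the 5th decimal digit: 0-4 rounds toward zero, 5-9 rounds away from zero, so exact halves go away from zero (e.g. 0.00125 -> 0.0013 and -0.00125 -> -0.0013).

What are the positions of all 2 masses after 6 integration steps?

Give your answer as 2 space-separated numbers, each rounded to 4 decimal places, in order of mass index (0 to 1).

Answer: 4.3793 9.6072

Derivation:
Step 0: x=[4.0000 10.0000] v=[0.0000 0.0000]
Step 1: x=[4.0200 9.9800] v=[0.2000 -0.2000]
Step 2: x=[4.0594 9.9404] v=[0.3940 -0.3960]
Step 3: x=[4.1170 9.8820] v=[0.5762 -0.5841]
Step 4: x=[4.1911 9.8059] v=[0.7410 -0.7606]
Step 5: x=[4.2794 9.7137] v=[0.8834 -0.9221]
Step 6: x=[4.3793 9.6072] v=[0.9989 -1.0655]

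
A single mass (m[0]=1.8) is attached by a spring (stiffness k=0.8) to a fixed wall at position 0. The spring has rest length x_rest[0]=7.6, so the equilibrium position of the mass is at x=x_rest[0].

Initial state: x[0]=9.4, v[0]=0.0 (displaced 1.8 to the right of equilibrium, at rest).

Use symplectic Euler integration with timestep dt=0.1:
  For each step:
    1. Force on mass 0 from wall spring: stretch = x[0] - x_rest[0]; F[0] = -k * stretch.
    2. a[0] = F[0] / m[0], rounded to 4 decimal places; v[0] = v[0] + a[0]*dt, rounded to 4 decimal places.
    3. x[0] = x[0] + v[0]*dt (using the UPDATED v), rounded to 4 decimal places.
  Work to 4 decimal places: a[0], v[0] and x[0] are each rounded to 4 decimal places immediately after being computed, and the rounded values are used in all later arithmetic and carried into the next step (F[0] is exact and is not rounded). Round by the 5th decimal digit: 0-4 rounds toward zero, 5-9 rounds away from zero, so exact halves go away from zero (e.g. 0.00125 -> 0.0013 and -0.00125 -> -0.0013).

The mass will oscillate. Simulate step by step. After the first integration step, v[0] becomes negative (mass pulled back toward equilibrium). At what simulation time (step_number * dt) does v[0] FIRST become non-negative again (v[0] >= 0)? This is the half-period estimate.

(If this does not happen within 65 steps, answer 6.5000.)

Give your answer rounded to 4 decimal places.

Answer: 4.8000

Derivation:
Step 0: x=[9.4000] v=[0.0000]
Step 1: x=[9.3920] v=[-0.0800]
Step 2: x=[9.3760] v=[-0.1596]
Step 3: x=[9.3522] v=[-0.2385]
Step 4: x=[9.3206] v=[-0.3164]
Step 5: x=[9.2813] v=[-0.3929]
Step 6: x=[9.2345] v=[-0.4676]
Step 7: x=[9.1805] v=[-0.5402]
Step 8: x=[9.1195] v=[-0.6104]
Step 9: x=[9.0517] v=[-0.6779]
Step 10: x=[8.9775] v=[-0.7424]
Step 11: x=[8.8971] v=[-0.8036]
Step 12: x=[8.8110] v=[-0.8613]
Step 13: x=[8.7195] v=[-0.9151]
Step 14: x=[8.6230] v=[-0.9649]
Step 15: x=[8.5220] v=[-1.0104]
Step 16: x=[8.4169] v=[-1.0514]
Step 17: x=[8.3081] v=[-1.0877]
Step 18: x=[8.1962] v=[-1.1192]
Step 19: x=[8.0816] v=[-1.1457]
Step 20: x=[7.9649] v=[-1.1671]
Step 21: x=[7.8466] v=[-1.1833]
Step 22: x=[7.7272] v=[-1.1943]
Step 23: x=[7.6072] v=[-1.2000]
Step 24: x=[7.4872] v=[-1.2003]
Step 25: x=[7.3677] v=[-1.1953]
Step 26: x=[7.2492] v=[-1.1850]
Step 27: x=[7.1323] v=[-1.1694]
Step 28: x=[7.0174] v=[-1.1486]
Step 29: x=[6.9051] v=[-1.1227]
Step 30: x=[6.7959] v=[-1.0918]
Step 31: x=[6.6903] v=[-1.0561]
Step 32: x=[6.5887] v=[-1.0157]
Step 33: x=[6.4916] v=[-0.9708]
Step 34: x=[6.3995] v=[-0.9215]
Step 35: x=[6.3127] v=[-0.8681]
Step 36: x=[6.2316] v=[-0.8109]
Step 37: x=[6.1566] v=[-0.7501]
Step 38: x=[6.0880] v=[-0.6860]
Step 39: x=[6.0261] v=[-0.6188]
Step 40: x=[5.9712] v=[-0.5489]
Step 41: x=[5.9236] v=[-0.4765]
Step 42: x=[5.8834] v=[-0.4020]
Step 43: x=[5.8508] v=[-0.3257]
Step 44: x=[5.8260] v=[-0.2480]
Step 45: x=[5.8091] v=[-0.1692]
Step 46: x=[5.8001] v=[-0.0896]
Step 47: x=[5.7991] v=[-0.0096]
Step 48: x=[5.8061] v=[0.0704]
First v>=0 after going negative at step 48, time=4.8000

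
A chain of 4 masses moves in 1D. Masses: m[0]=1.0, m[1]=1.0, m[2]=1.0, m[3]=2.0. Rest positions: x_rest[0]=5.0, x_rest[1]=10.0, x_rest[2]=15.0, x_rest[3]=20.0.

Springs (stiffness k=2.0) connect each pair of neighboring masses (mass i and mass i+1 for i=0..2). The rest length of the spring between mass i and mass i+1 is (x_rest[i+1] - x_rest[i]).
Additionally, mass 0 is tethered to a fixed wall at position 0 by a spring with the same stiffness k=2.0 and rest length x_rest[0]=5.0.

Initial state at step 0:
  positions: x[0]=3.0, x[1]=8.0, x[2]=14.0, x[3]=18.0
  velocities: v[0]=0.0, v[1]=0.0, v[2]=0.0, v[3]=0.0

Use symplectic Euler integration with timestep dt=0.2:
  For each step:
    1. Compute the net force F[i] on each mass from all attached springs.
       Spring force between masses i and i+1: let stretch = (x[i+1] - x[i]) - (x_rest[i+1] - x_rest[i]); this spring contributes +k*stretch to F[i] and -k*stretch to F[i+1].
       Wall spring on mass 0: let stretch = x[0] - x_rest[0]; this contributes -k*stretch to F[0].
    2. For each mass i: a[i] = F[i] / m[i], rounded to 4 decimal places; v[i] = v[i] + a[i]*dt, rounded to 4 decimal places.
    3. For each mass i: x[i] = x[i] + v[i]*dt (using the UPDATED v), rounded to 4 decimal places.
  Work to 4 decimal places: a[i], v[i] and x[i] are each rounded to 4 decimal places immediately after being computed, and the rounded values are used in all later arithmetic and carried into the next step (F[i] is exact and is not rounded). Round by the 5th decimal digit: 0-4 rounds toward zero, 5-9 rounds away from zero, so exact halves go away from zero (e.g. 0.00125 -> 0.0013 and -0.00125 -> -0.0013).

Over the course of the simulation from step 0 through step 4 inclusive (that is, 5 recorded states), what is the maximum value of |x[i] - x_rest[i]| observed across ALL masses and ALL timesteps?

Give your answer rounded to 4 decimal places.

Step 0: x=[3.0000 8.0000 14.0000 18.0000] v=[0.0000 0.0000 0.0000 0.0000]
Step 1: x=[3.1600 8.0800 13.8400 18.0400] v=[0.8000 0.4000 -0.8000 0.2000]
Step 2: x=[3.4608 8.2272 13.5552 18.1120] v=[1.5040 0.7360 -1.4240 0.3600]
Step 3: x=[3.8660 8.4193 13.2087 18.2017] v=[2.0262 0.9606 -1.7325 0.4486]
Step 4: x=[4.3262 8.6303 12.8785 18.2917] v=[2.3011 1.0550 -1.6511 0.4500]
Max displacement = 2.1215

Answer: 2.1215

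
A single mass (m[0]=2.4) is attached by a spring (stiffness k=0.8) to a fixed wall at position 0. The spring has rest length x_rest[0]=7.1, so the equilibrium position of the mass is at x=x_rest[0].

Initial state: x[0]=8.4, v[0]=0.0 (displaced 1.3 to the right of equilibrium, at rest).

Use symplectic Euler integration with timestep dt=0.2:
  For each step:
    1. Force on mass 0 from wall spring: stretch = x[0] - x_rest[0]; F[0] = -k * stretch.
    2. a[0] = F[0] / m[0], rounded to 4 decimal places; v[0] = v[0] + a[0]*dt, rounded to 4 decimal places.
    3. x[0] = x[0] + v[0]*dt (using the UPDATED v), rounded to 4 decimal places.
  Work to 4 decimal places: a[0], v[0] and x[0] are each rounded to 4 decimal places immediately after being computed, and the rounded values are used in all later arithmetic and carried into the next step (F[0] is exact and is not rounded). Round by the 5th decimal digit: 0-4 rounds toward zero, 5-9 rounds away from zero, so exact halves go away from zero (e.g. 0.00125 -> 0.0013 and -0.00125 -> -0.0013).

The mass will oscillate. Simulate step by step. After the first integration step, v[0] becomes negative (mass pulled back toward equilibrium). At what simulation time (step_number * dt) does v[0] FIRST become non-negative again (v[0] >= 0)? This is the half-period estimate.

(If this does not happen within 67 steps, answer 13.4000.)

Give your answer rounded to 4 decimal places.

Answer: 5.6000

Derivation:
Step 0: x=[8.4000] v=[0.0000]
Step 1: x=[8.3827] v=[-0.0867]
Step 2: x=[8.3483] v=[-0.1722]
Step 3: x=[8.2972] v=[-0.2554]
Step 4: x=[8.2302] v=[-0.3352]
Step 5: x=[8.1481] v=[-0.4105]
Step 6: x=[8.0520] v=[-0.4804]
Step 7: x=[7.9432] v=[-0.5439]
Step 8: x=[7.8232] v=[-0.6001]
Step 9: x=[7.6935] v=[-0.6483]
Step 10: x=[7.5559] v=[-0.6879]
Step 11: x=[7.4122] v=[-0.7183]
Step 12: x=[7.2644] v=[-0.7391]
Step 13: x=[7.1144] v=[-0.7501]
Step 14: x=[6.9642] v=[-0.7511]
Step 15: x=[6.8158] v=[-0.7420]
Step 16: x=[6.6712] v=[-0.7231]
Step 17: x=[6.5323] v=[-0.6945]
Step 18: x=[6.4010] v=[-0.6567]
Step 19: x=[6.2790] v=[-0.6101]
Step 20: x=[6.1679] v=[-0.5554]
Step 21: x=[6.0692] v=[-0.4933]
Step 22: x=[5.9843] v=[-0.4246]
Step 23: x=[5.9143] v=[-0.3502]
Step 24: x=[5.8601] v=[-0.2712]
Step 25: x=[5.8224] v=[-0.1885]
Step 26: x=[5.8017] v=[-0.1033]
Step 27: x=[5.7984] v=[-0.0167]
Step 28: x=[5.8124] v=[0.0701]
First v>=0 after going negative at step 28, time=5.6000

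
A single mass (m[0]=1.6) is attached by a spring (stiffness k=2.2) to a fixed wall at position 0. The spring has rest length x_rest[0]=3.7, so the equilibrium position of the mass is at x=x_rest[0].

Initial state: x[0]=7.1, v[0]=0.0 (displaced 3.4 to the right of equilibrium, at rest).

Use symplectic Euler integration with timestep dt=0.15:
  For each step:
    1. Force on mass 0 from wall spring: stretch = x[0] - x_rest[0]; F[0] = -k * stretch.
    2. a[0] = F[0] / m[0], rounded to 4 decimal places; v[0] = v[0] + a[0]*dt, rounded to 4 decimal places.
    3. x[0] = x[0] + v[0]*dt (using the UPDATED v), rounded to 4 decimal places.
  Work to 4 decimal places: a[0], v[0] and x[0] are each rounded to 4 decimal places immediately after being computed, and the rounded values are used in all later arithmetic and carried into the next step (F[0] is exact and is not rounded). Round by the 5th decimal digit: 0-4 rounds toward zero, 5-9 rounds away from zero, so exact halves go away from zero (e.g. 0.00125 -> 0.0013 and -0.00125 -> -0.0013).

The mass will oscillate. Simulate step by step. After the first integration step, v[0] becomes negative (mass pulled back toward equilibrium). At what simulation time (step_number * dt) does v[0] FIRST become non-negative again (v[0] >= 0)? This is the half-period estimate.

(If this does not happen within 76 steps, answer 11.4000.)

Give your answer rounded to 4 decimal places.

Step 0: x=[7.1000] v=[0.0000]
Step 1: x=[6.9948] v=[-0.7013]
Step 2: x=[6.7877] v=[-1.3809]
Step 3: x=[6.4850] v=[-2.0177]
Step 4: x=[6.0962] v=[-2.5921]
Step 5: x=[5.6333] v=[-3.0863]
Step 6: x=[5.1106] v=[-3.4850]
Step 7: x=[4.5442] v=[-3.7759]
Step 8: x=[3.9517] v=[-3.9500]
Step 9: x=[3.3514] v=[-4.0019]
Step 10: x=[2.7619] v=[-3.9300]
Step 11: x=[2.2014] v=[-3.7365]
Step 12: x=[1.6873] v=[-3.4274]
Step 13: x=[1.2355] v=[-3.0123]
Step 14: x=[0.8599] v=[-2.5040]
Step 15: x=[0.5722] v=[-1.9182]
Step 16: x=[0.3812] v=[-1.2731]
Step 17: x=[0.2929] v=[-0.5886]
Step 18: x=[0.3100] v=[0.1141]
First v>=0 after going negative at step 18, time=2.7000

Answer: 2.7000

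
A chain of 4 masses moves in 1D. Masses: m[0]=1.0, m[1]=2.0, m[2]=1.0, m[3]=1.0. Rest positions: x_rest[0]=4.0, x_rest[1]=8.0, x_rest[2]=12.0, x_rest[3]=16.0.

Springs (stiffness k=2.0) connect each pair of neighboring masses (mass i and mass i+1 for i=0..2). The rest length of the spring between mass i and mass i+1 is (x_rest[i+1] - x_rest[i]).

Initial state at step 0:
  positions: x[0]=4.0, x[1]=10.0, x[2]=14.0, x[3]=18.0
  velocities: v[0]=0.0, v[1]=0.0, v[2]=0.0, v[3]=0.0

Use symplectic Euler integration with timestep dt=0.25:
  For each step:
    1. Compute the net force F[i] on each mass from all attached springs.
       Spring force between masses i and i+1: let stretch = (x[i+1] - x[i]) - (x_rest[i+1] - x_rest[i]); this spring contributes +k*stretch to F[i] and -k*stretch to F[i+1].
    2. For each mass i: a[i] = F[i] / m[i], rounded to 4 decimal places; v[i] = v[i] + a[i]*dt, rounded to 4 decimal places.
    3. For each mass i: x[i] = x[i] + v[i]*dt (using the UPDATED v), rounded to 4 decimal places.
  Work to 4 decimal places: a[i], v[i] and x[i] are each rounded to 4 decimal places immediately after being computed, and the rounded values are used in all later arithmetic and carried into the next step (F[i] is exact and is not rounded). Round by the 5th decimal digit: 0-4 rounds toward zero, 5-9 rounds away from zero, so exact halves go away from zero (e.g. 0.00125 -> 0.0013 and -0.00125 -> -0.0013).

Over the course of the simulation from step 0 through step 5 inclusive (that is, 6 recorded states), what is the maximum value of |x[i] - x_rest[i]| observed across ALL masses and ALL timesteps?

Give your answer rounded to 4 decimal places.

Answer: 2.3637

Derivation:
Step 0: x=[4.0000 10.0000 14.0000 18.0000] v=[0.0000 0.0000 0.0000 0.0000]
Step 1: x=[4.2500 9.8750 14.0000 18.0000] v=[1.0000 -0.5000 0.0000 0.0000]
Step 2: x=[4.7031 9.6563 13.9844 18.0000] v=[1.8125 -0.8750 -0.0625 0.0000]
Step 3: x=[5.2754 9.3985 13.9297 17.9981] v=[2.2891 -1.0313 -0.2188 -0.0078]
Step 4: x=[5.8631 9.1662 13.8172 17.9876] v=[2.3507 -0.9293 -0.4502 -0.0420]
Step 5: x=[6.3637 9.0181 13.6446 17.9558] v=[2.0023 -0.5923 -0.6905 -0.1272]
Max displacement = 2.3637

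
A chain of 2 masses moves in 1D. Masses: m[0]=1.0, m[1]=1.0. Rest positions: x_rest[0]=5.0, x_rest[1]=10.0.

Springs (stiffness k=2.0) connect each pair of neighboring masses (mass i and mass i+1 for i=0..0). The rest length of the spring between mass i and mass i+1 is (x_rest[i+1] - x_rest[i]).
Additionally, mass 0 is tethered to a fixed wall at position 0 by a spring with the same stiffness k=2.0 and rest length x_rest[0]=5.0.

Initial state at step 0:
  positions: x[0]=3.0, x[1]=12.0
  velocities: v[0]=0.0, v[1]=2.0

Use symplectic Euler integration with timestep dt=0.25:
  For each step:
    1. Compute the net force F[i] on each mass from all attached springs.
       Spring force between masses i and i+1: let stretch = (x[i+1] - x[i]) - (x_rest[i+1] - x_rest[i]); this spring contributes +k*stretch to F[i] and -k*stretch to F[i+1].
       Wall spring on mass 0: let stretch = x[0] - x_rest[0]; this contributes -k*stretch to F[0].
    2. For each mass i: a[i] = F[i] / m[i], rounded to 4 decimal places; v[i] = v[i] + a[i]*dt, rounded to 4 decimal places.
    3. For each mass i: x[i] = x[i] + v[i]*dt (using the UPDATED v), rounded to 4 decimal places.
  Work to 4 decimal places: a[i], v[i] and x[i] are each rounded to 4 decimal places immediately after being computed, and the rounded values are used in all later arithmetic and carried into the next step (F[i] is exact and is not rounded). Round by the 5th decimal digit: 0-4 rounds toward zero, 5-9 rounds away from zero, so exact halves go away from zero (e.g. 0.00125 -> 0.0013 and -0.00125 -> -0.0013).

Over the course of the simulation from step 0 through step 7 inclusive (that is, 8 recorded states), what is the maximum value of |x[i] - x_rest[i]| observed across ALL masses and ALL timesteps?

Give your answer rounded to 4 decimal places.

Answer: 3.3818

Derivation:
Step 0: x=[3.0000 12.0000] v=[0.0000 2.0000]
Step 1: x=[3.7500 12.0000] v=[3.0000 0.0000]
Step 2: x=[5.0625 11.5938] v=[5.2500 -1.6250]
Step 3: x=[6.5586 10.9961] v=[5.9844 -2.3907]
Step 4: x=[7.7896 10.4687] v=[4.9239 -2.1095]
Step 5: x=[8.3818 10.2314] v=[2.3687 -0.9491]
Step 6: x=[8.1575 10.3879] v=[-0.8974 0.6261]
Step 7: x=[7.1923 10.8906] v=[-3.8610 2.0109]
Max displacement = 3.3818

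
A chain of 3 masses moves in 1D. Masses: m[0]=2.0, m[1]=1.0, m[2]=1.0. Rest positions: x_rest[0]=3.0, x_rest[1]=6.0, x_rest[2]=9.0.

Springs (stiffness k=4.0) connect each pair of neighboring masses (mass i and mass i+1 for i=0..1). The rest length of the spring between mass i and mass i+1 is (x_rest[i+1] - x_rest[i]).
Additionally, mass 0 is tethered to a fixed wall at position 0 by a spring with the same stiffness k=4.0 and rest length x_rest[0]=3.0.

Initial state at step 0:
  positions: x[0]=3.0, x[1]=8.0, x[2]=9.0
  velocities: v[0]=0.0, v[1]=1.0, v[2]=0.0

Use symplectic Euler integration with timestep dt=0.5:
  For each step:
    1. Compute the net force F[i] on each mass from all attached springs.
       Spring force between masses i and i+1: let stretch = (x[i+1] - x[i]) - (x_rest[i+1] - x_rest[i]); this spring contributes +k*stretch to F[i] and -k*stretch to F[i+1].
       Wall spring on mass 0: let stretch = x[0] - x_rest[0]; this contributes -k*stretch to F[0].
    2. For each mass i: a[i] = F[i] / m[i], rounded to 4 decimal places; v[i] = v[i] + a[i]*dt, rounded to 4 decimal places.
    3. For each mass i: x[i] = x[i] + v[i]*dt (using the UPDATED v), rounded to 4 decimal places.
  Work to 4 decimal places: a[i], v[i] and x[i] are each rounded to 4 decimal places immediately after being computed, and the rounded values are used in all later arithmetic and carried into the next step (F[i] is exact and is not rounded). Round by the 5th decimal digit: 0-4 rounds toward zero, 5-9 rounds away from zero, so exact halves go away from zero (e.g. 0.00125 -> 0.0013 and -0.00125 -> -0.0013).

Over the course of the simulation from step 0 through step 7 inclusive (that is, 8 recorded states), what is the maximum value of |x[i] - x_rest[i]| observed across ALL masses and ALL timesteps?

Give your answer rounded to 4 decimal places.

Answer: 2.2500

Derivation:
Step 0: x=[3.0000 8.0000 9.0000] v=[0.0000 1.0000 0.0000]
Step 1: x=[4.0000 4.5000 11.0000] v=[2.0000 -7.0000 4.0000]
Step 2: x=[3.2500 7.0000 9.5000] v=[-1.5000 5.0000 -3.0000]
Step 3: x=[2.7500 8.2500 8.5000] v=[-1.0000 2.5000 -2.0000]
Step 4: x=[3.6250 4.2500 10.2500] v=[1.7500 -8.0000 3.5000]
Step 5: x=[3.0000 5.6250 9.0000] v=[-1.2500 2.7500 -2.5000]
Step 6: x=[2.1875 7.7500 7.3750] v=[-1.6250 4.2500 -3.2500]
Step 7: x=[3.0625 3.9375 9.1250] v=[1.7500 -7.6250 3.5000]
Max displacement = 2.2500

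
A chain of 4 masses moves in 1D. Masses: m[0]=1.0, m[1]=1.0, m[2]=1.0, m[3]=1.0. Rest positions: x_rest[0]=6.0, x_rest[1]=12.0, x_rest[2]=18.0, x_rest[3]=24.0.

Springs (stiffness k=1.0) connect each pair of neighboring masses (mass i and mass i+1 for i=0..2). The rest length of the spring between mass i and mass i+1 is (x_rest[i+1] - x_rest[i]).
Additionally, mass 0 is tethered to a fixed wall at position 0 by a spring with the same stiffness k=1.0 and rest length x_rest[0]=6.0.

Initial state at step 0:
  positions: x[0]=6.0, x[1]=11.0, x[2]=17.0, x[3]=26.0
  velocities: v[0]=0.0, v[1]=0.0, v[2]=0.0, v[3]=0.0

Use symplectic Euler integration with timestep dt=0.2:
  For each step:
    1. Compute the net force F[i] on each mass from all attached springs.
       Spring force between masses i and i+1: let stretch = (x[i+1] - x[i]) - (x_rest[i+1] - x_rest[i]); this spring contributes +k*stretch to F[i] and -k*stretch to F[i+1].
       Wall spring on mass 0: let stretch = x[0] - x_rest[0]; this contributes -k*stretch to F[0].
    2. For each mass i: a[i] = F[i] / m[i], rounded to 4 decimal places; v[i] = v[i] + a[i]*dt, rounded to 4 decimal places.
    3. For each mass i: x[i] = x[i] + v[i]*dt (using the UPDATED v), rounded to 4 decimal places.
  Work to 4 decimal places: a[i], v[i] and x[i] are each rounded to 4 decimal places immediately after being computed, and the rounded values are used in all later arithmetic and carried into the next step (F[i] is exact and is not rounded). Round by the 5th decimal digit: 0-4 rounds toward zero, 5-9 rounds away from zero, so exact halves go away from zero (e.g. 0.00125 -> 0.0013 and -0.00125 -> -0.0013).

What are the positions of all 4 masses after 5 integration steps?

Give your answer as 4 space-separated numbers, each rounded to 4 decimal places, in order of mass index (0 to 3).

Step 0: x=[6.0000 11.0000 17.0000 26.0000] v=[0.0000 0.0000 0.0000 0.0000]
Step 1: x=[5.9600 11.0400 17.1200 25.8800] v=[-0.2000 0.2000 0.6000 -0.6000]
Step 2: x=[5.8848 11.1200 17.3472 25.6496] v=[-0.3760 0.4000 1.1360 -1.1520]
Step 3: x=[5.7836 11.2397 17.6574 25.3271] v=[-0.5059 0.5984 1.5510 -1.6125]
Step 4: x=[5.6693 11.3978 18.0177 24.9378] v=[-0.5714 0.7907 1.8014 -1.9464]
Step 5: x=[5.5574 11.5916 18.3900 24.5117] v=[-0.5596 0.9690 1.8614 -2.1304]

Answer: 5.5574 11.5916 18.3900 24.5117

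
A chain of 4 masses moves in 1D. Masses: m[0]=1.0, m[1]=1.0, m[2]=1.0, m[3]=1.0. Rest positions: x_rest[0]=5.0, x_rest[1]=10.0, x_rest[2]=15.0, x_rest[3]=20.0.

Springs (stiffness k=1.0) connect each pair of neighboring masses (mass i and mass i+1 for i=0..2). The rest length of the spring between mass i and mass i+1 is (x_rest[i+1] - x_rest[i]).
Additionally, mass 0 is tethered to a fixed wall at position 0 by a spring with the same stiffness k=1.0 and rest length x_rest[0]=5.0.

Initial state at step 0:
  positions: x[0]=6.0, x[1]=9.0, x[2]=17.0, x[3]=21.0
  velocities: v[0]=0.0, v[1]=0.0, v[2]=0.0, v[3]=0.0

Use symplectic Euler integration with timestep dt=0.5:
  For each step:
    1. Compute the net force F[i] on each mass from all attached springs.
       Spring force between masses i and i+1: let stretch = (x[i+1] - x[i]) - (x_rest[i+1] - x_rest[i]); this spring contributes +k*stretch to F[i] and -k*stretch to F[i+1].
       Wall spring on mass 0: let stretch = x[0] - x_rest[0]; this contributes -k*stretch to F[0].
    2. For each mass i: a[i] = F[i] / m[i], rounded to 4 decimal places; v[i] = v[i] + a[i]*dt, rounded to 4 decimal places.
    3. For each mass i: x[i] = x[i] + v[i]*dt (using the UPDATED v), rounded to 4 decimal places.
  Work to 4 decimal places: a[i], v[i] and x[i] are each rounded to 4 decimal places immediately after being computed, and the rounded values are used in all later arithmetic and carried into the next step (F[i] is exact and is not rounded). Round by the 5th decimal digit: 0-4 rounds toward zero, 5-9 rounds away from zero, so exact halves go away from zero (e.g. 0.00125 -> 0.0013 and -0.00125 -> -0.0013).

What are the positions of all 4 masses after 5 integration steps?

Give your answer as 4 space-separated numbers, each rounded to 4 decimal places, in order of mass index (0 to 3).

Answer: 6.0967 9.8096 16.3907 19.9404

Derivation:
Step 0: x=[6.0000 9.0000 17.0000 21.0000] v=[0.0000 0.0000 0.0000 0.0000]
Step 1: x=[5.2500 10.2500 16.0000 21.2500] v=[-1.5000 2.5000 -2.0000 0.5000]
Step 2: x=[4.4375 11.6875 14.8750 21.4375] v=[-1.6250 2.8750 -2.2500 0.3750]
Step 3: x=[4.3281 12.1094 14.5938 21.2344] v=[-0.2188 0.8438 -0.5625 -0.4063]
Step 4: x=[5.0820 11.2071 15.3516 20.6211] v=[1.5078 -1.8047 1.5156 -1.2266]
Step 5: x=[6.0967 9.8096 16.3907 19.9404] v=[2.0294 -2.7950 2.0781 -1.3614]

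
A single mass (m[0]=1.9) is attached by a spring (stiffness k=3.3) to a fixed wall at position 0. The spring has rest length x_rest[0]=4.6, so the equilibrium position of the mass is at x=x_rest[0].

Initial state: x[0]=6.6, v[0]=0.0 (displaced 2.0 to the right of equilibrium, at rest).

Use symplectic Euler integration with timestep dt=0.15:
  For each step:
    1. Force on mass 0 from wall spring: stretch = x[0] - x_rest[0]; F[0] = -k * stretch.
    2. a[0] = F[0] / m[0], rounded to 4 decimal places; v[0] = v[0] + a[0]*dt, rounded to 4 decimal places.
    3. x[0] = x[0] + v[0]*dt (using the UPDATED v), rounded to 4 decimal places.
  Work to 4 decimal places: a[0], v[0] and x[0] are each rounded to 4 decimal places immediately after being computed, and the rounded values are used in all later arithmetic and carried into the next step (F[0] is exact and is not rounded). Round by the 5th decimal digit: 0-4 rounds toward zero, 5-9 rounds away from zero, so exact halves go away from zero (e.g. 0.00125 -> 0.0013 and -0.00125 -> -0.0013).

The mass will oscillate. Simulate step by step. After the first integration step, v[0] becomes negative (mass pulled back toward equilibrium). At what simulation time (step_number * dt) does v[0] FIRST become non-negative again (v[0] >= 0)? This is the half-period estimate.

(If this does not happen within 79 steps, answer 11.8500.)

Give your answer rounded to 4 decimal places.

Answer: 2.4000

Derivation:
Step 0: x=[6.6000] v=[0.0000]
Step 1: x=[6.5218] v=[-0.5211]
Step 2: x=[6.3685] v=[-1.0218]
Step 3: x=[6.1461] v=[-1.4825]
Step 4: x=[5.8633] v=[-1.8853]
Step 5: x=[5.5311] v=[-2.2144]
Step 6: x=[5.1626] v=[-2.4570]
Step 7: x=[4.7721] v=[-2.6036]
Step 8: x=[4.3748] v=[-2.6484]
Step 9: x=[3.9863] v=[-2.5897]
Step 10: x=[3.6218] v=[-2.4298]
Step 11: x=[3.2956] v=[-2.1750]
Step 12: x=[3.0203] v=[-1.8352]
Step 13: x=[2.8068] v=[-1.4236]
Step 14: x=[2.6633] v=[-0.9564]
Step 15: x=[2.5955] v=[-0.4518]
Step 16: x=[2.6061] v=[0.0704]
First v>=0 after going negative at step 16, time=2.4000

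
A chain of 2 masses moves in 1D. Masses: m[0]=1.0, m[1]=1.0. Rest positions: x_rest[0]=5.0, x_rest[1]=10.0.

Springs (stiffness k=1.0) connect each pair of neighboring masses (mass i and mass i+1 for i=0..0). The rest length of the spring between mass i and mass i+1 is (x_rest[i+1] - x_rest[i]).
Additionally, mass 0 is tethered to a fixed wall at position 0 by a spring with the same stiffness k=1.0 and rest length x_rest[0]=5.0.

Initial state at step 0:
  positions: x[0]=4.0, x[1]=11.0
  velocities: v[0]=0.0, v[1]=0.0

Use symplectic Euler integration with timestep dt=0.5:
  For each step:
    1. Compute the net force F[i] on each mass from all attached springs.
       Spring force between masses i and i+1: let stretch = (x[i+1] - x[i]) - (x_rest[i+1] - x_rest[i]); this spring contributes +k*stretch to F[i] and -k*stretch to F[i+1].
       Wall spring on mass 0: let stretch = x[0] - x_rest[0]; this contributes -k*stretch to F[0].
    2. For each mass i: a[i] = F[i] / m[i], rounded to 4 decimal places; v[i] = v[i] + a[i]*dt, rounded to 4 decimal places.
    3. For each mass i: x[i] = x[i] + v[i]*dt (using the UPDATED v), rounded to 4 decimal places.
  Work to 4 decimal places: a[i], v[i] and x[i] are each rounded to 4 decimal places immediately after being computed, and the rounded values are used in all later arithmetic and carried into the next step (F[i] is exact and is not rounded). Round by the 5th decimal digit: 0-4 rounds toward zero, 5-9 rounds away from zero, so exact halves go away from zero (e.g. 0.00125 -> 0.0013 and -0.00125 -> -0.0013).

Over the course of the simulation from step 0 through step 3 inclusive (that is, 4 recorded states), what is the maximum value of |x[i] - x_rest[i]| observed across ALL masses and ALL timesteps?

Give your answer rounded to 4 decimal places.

Answer: 1.3282

Derivation:
Step 0: x=[4.0000 11.0000] v=[0.0000 0.0000]
Step 1: x=[4.7500 10.5000] v=[1.5000 -1.0000]
Step 2: x=[5.7500 9.8125] v=[2.0000 -1.3750]
Step 3: x=[6.3282 9.3594] v=[1.1563 -0.9063]
Max displacement = 1.3282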